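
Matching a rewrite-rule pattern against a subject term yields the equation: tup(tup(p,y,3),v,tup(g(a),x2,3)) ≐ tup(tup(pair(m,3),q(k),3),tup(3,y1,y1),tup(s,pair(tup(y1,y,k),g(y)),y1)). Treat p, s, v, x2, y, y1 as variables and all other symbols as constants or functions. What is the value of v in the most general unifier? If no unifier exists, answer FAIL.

Decompose tup/3: tup(p,y,3) ≐ tup(pair(m,3),q(k),3),  v ≐ tup(3,y1,y1),  tup(g(a),x2,3) ≐ tup(s,pair(tup(y1,y,k),g(y)),y1).
Decompose tup/3: p ≐ pair(m,3),  y ≐ q(k),  3 ≐ 3.
Bind p := pair(m,3); no other remaining equation mentions p.
Bind y := q(k); substituting into the one remaining equation that mentions y gives: tup(g(a),x2,3) ≐ tup(s,pair(tup(y1,q(k),k),g(q(k))),y1).
Delete trivial equation 3 ≐ 3.
Bind v := tup(3,y1,y1); no other remaining equation mentions v.
Decompose tup/3: g(a) ≐ s,  x2 ≐ pair(tup(y1,q(k),k),g(q(k))),  3 ≐ y1.
Bind s := g(a); no other remaining equation mentions s.
Bind x2 := pair(tup(y1,q(k),k),g(q(k))); no other remaining equation mentions x2.
Bind y1 := 3. Substituting into the earlier bindings gives v := tup(3,3,3), x2 := pair(tup(3,q(k),k),g(q(k))).
MGU = { p ↦ pair(m,3), y ↦ q(k), v ↦ tup(3,3,3), s ↦ g(a), x2 ↦ pair(tup(3,q(k),k),g(q(k))), y1 ↦ 3 }, so v ↦ tup(3,3,3).

tup(3,3,3)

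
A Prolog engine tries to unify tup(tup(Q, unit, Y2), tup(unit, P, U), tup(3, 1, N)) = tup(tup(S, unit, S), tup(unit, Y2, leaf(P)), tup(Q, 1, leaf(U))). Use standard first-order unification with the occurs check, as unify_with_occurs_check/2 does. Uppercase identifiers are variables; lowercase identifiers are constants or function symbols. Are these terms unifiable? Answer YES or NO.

YES

Decompose tup/3: tup(Q, unit, Y2) = tup(S, unit, S),  tup(unit, P, U) = tup(unit, Y2, leaf(P)),  tup(3, 1, N) = tup(Q, 1, leaf(U)).
Decompose tup/3: Q = S,  unit = unit,  Y2 = S.
Bind Q := S; substituting into the one remaining equation that mentions Q gives: tup(3, 1, N) = tup(S, 1, leaf(U)).
Delete trivial equation unit = unit.
Bind Y2 := S; substituting into the one remaining equation that mentions Y2 gives: tup(unit, P, U) = tup(unit, S, leaf(P)).
Decompose tup/3: unit = unit,  P = S,  U = leaf(P).
Delete trivial equation unit = unit.
Bind P := S; substituting into the one remaining equation that mentions P gives: U = leaf(S).
Bind U := leaf(S); substituting into the remaining equation gives: tup(3, 1, N) = tup(S, 1, leaf(leaf(S))).
Decompose tup/3: 3 = S,  1 = 1,  N = leaf(leaf(S)).
Bind S := 3; substituting into the one remaining equation that mentions S gives: N = leaf(leaf(3)). Substituting into the earlier bindings gives Q := 3, Y2 := 3, P := 3, U := leaf(3).
Delete trivial equation 1 = 1.
Bind N := leaf(leaf(3)).
No equations remain and no clash or occurs-check failure arose, so a unifier exists.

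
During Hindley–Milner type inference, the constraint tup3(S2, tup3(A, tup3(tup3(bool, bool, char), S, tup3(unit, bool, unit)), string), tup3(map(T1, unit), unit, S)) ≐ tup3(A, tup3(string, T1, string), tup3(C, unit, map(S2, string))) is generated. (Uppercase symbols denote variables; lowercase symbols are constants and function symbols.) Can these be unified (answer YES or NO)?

YES

Decompose tup3/3: S2 ≐ A,  tup3(A, tup3(tup3(bool, bool, char), S, tup3(unit, bool, unit)), string) ≐ tup3(string, T1, string),  tup3(map(T1, unit), unit, S) ≐ tup3(C, unit, map(S2, string)).
Bind S2 := A; substituting into the one remaining equation that mentions S2 gives: tup3(map(T1, unit), unit, S) ≐ tup3(C, unit, map(A, string)).
Decompose tup3/3: A ≐ string,  tup3(tup3(bool, bool, char), S, tup3(unit, bool, unit)) ≐ T1,  string ≐ string.
Bind A := string; substituting into the one remaining equation that mentions A gives: tup3(map(T1, unit), unit, S) ≐ tup3(C, unit, map(string, string)). Substituting into the earlier binding gives S2 := string.
Bind T1 := tup3(tup3(bool, bool, char), S, tup3(unit, bool, unit)); substituting into the one remaining equation that mentions T1 gives: tup3(map(tup3(tup3(bool, bool, char), S, tup3(unit, bool, unit)), unit), unit, S) ≐ tup3(C, unit, map(string, string)).
Delete trivial equation string ≐ string.
Decompose tup3/3: map(tup3(tup3(bool, bool, char), S, tup3(unit, bool, unit)), unit) ≐ C,  unit ≐ unit,  S ≐ map(string, string).
Bind C := map(tup3(tup3(bool, bool, char), S, tup3(unit, bool, unit)), unit); no other remaining equation mentions C.
Delete trivial equation unit ≐ unit.
Bind S := map(string, string). Substituting into the earlier bindings gives T1 := tup3(tup3(bool, bool, char), map(string, string), tup3(unit, bool, unit)), C := map(tup3(tup3(bool, bool, char), map(string, string), tup3(unit, bool, unit)), unit).
No equations remain and no clash or occurs-check failure arose, so a unifier exists.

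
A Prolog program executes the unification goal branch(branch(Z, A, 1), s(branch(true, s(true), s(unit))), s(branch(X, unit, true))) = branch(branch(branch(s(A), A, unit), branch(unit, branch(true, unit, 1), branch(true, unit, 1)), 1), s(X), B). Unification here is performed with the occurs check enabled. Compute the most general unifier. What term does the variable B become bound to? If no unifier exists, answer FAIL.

s(branch(branch(true, s(true), s(unit)), unit, true))

Decompose branch/3: branch(Z, A, 1) = branch(branch(s(A), A, unit), branch(unit, branch(true, unit, 1), branch(true, unit, 1)), 1),  s(branch(true, s(true), s(unit))) = s(X),  s(branch(X, unit, true)) = B.
Decompose branch/3: Z = branch(s(A), A, unit),  A = branch(unit, branch(true, unit, 1), branch(true, unit, 1)),  1 = 1.
Bind Z := branch(s(A), A, unit); no other remaining equation mentions Z.
Bind A := branch(unit, branch(true, unit, 1), branch(true, unit, 1)); no other remaining equation mentions A. Substituting into the earlier binding gives Z := branch(s(branch(unit, branch(true, unit, 1), branch(true, unit, 1))), branch(unit, branch(true, unit, 1), branch(true, unit, 1)), unit).
Delete trivial equation 1 = 1.
Decompose s/1: branch(true, s(true), s(unit)) = X.
Bind X := branch(true, s(true), s(unit)); substituting into the remaining equation gives: s(branch(branch(true, s(true), s(unit)), unit, true)) = B.
Bind B := s(branch(branch(true, s(true), s(unit)), unit, true)).
MGU = { Z -> branch(s(branch(unit, branch(true, unit, 1), branch(true, unit, 1))), branch(unit, branch(true, unit, 1), branch(true, unit, 1)), unit), A -> branch(unit, branch(true, unit, 1), branch(true, unit, 1)), X -> branch(true, s(true), s(unit)), B -> s(branch(branch(true, s(true), s(unit)), unit, true)) }, so B -> s(branch(branch(true, s(true), s(unit)), unit, true)).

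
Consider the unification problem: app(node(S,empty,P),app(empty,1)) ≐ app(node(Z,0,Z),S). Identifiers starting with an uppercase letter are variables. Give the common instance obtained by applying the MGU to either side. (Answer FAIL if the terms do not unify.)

FAIL

Decompose app/2: node(S,empty,P) ≐ node(Z,0,Z),  app(empty,1) ≐ S.
Decompose node/3: S ≐ Z,  empty ≐ 0,  P ≐ Z.
Bind S := Z; substituting into the one remaining equation that mentions S gives: app(empty,1) ≐ Z.
Clash: constants empty and 0 differ; no unifier exists.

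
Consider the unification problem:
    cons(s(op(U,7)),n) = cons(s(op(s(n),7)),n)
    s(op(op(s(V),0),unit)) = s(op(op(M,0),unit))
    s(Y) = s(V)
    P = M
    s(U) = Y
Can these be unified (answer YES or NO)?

Decompose cons/2: s(op(U,7)) = s(op(s(n),7)),  n = n.
Decompose s/1: op(U,7) = op(s(n),7).
Decompose op/2: U = s(n),  7 = 7.
Bind U := s(n); substituting into the one remaining equation that mentions U gives: s(s(n)) = Y.
Delete trivial equation 7 = 7.
Delete trivial equation n = n.
Decompose s/1: op(op(s(V),0),unit) = op(op(M,0),unit).
Decompose op/2: op(s(V),0) = op(M,0),  unit = unit.
Decompose op/2: s(V) = M,  0 = 0.
Bind M := s(V); substituting into the one remaining equation that mentions M gives: P = s(V).
Delete trivial equation 0 = 0.
Delete trivial equation unit = unit.
Decompose s/1: Y = V.
Bind Y := V; substituting into the one remaining equation that mentions Y gives: s(s(n)) = V.
Bind P := s(V); no other remaining equation mentions P.
Bind V := s(s(n)). Substituting into the earlier bindings gives M := s(s(s(n))), Y := s(s(n)), P := s(s(s(n))).
No equations remain and no clash or occurs-check failure arose, so a unifier exists.

YES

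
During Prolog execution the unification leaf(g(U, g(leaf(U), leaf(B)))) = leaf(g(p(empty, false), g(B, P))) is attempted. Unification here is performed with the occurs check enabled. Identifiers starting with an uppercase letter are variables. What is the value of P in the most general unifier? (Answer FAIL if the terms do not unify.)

Decompose leaf/1: g(U, g(leaf(U), leaf(B))) = g(p(empty, false), g(B, P)).
Decompose g/2: U = p(empty, false),  g(leaf(U), leaf(B)) = g(B, P).
Bind U := p(empty, false); substituting into the remaining equation gives: g(leaf(p(empty, false)), leaf(B)) = g(B, P).
Decompose g/2: leaf(p(empty, false)) = B,  leaf(B) = P.
Bind B := leaf(p(empty, false)); substituting into the remaining equation gives: leaf(leaf(p(empty, false))) = P.
Bind P := leaf(leaf(p(empty, false))).
MGU = { U -> p(empty, false), B -> leaf(p(empty, false)), P -> leaf(leaf(p(empty, false))) }, so P -> leaf(leaf(p(empty, false))).

leaf(leaf(p(empty, false)))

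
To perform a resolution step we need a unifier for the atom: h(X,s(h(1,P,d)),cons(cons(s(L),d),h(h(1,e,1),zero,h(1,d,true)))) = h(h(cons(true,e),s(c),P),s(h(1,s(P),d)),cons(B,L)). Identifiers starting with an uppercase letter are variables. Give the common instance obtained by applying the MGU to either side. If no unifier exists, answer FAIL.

Decompose h/3: X = h(cons(true,e),s(c),P),  s(h(1,P,d)) = s(h(1,s(P),d)),  cons(cons(s(L),d),h(h(1,e,1),zero,h(1,d,true))) = cons(B,L).
Bind X := h(cons(true,e),s(c),P); no other remaining equation mentions X.
Decompose s/1: h(1,P,d) = h(1,s(P),d).
Decompose h/3: 1 = 1,  P = s(P),  d = d.
Delete trivial equation 1 = 1.
Occurs check fails: P occurs in s(P); the equation P = s(P) has no finite solution.

FAIL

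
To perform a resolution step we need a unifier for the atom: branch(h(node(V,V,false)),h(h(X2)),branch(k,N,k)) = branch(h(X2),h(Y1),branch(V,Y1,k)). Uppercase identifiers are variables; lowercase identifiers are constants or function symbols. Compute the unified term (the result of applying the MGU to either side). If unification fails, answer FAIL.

Decompose branch/3: h(node(V,V,false)) = h(X2),  h(h(X2)) = h(Y1),  branch(k,N,k) = branch(V,Y1,k).
Decompose h/1: node(V,V,false) = X2.
Bind X2 := node(V,V,false); substituting into the one remaining equation that mentions X2 gives: h(h(node(V,V,false))) = h(Y1).
Decompose h/1: h(node(V,V,false)) = Y1.
Bind Y1 := h(node(V,V,false)); substituting into the remaining equation gives: branch(k,N,k) = branch(V,h(node(V,V,false)),k).
Decompose branch/3: k = V,  N = h(node(V,V,false)),  k = k.
Bind V := k; substituting into the one remaining equation that mentions V gives: N = h(node(k,k,false)). Substituting into the earlier bindings gives X2 := node(k,k,false), Y1 := h(node(k,k,false)).
Bind N := h(node(k,k,false)); no other remaining equation mentions N.
Delete trivial equation k = k.
Applying the MGU to either side gives branch(h(node(k,k,false)),h(h(node(k,k,false))),branch(k,h(node(k,k,false)),k)).

branch(h(node(k,k,false)),h(h(node(k,k,false))),branch(k,h(node(k,k,false)),k))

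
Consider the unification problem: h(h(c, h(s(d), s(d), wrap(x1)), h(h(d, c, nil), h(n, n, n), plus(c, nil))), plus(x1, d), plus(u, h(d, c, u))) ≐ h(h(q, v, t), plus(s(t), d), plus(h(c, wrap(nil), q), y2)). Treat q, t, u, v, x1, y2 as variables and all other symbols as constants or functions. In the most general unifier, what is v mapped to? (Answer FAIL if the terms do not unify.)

Decompose h/3: h(c, h(s(d), s(d), wrap(x1)), h(h(d, c, nil), h(n, n, n), plus(c, nil))) ≐ h(q, v, t),  plus(x1, d) ≐ plus(s(t), d),  plus(u, h(d, c, u)) ≐ plus(h(c, wrap(nil), q), y2).
Decompose h/3: c ≐ q,  h(s(d), s(d), wrap(x1)) ≐ v,  h(h(d, c, nil), h(n, n, n), plus(c, nil)) ≐ t.
Bind q := c; substituting into the one remaining equation that mentions q gives: plus(u, h(d, c, u)) ≐ plus(h(c, wrap(nil), c), y2).
Bind v := h(s(d), s(d), wrap(x1)); no other remaining equation mentions v.
Bind t := h(h(d, c, nil), h(n, n, n), plus(c, nil)); substituting into the one remaining equation that mentions t gives: plus(x1, d) ≐ plus(s(h(h(d, c, nil), h(n, n, n), plus(c, nil))), d).
Decompose plus/2: x1 ≐ s(h(h(d, c, nil), h(n, n, n), plus(c, nil))),  d ≐ d.
Bind x1 := s(h(h(d, c, nil), h(n, n, n), plus(c, nil))); no other remaining equation mentions x1. Substituting into the earlier binding gives v := h(s(d), s(d), wrap(s(h(h(d, c, nil), h(n, n, n), plus(c, nil))))).
Delete trivial equation d ≐ d.
Decompose plus/2: u ≐ h(c, wrap(nil), c),  h(d, c, u) ≐ y2.
Bind u := h(c, wrap(nil), c); substituting into the remaining equation gives: h(d, c, h(c, wrap(nil), c)) ≐ y2.
Bind y2 := h(d, c, h(c, wrap(nil), c)).
MGU = { q ↦ c, v ↦ h(s(d), s(d), wrap(s(h(h(d, c, nil), h(n, n, n), plus(c, nil))))), t ↦ h(h(d, c, nil), h(n, n, n), plus(c, nil)), x1 ↦ s(h(h(d, c, nil), h(n, n, n), plus(c, nil))), u ↦ h(c, wrap(nil), c), y2 ↦ h(d, c, h(c, wrap(nil), c)) }, so v ↦ h(s(d), s(d), wrap(s(h(h(d, c, nil), h(n, n, n), plus(c, nil))))).

h(s(d), s(d), wrap(s(h(h(d, c, nil), h(n, n, n), plus(c, nil)))))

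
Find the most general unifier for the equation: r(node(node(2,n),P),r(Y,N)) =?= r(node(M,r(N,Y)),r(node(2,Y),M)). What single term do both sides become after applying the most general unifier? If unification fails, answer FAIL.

Decompose r/2: node(node(2,n),P) =?= node(M,r(N,Y)),  r(Y,N) =?= r(node(2,Y),M).
Decompose node/2: node(2,n) =?= M,  P =?= r(N,Y).
Bind M := node(2,n); substituting into the one remaining equation that mentions M gives: r(Y,N) =?= r(node(2,Y),node(2,n)).
Bind P := r(N,Y); no other remaining equation mentions P.
Decompose r/2: Y =?= node(2,Y),  N =?= node(2,n).
Occurs check fails: Y occurs in node(2,Y); the equation Y =?= node(2,Y) has no finite solution.

FAIL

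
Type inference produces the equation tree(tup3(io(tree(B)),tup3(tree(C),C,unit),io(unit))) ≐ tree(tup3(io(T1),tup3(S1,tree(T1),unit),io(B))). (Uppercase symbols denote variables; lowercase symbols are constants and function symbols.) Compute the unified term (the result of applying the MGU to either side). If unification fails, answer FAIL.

tree(tup3(io(tree(unit)),tup3(tree(tree(tree(unit))),tree(tree(unit)),unit),io(unit)))

Decompose tree/1: tup3(io(tree(B)),tup3(tree(C),C,unit),io(unit)) ≐ tup3(io(T1),tup3(S1,tree(T1),unit),io(B)).
Decompose tup3/3: io(tree(B)) ≐ io(T1),  tup3(tree(C),C,unit) ≐ tup3(S1,tree(T1),unit),  io(unit) ≐ io(B).
Decompose io/1: tree(B) ≐ T1.
Bind T1 := tree(B); substituting into the one remaining equation that mentions T1 gives: tup3(tree(C),C,unit) ≐ tup3(S1,tree(tree(B)),unit).
Decompose tup3/3: tree(C) ≐ S1,  C ≐ tree(tree(B)),  unit ≐ unit.
Bind S1 := tree(C); no other remaining equation mentions S1.
Bind C := tree(tree(B)); no other remaining equation mentions C. Substituting into the earlier binding gives S1 := tree(tree(tree(B))).
Delete trivial equation unit ≐ unit.
Decompose io/1: unit ≐ B.
Bind B := unit. Substituting into the earlier bindings gives T1 := tree(unit), S1 := tree(tree(tree(unit))), C := tree(tree(unit)).
Applying the MGU to either side gives tree(tup3(io(tree(unit)),tup3(tree(tree(tree(unit))),tree(tree(unit)),unit),io(unit))).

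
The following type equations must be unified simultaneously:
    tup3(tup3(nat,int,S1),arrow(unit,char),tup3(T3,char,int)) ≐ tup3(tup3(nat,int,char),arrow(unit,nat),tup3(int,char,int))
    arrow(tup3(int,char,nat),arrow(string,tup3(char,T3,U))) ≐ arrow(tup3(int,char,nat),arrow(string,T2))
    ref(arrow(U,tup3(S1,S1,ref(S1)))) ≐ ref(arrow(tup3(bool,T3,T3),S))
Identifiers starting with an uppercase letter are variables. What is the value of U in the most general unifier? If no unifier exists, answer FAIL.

Decompose tup3/3: tup3(nat,int,S1) ≐ tup3(nat,int,char),  arrow(unit,char) ≐ arrow(unit,nat),  tup3(T3,char,int) ≐ tup3(int,char,int).
Decompose tup3/3: nat ≐ nat,  int ≐ int,  S1 ≐ char.
Delete trivial equation nat ≐ nat.
Delete trivial equation int ≐ int.
Bind S1 := char; substituting into the one remaining equation that mentions S1 gives: ref(arrow(U,tup3(char,char,ref(char)))) ≐ ref(arrow(tup3(bool,T3,T3),S)).
Decompose arrow/2: unit ≐ unit,  char ≐ nat.
Delete trivial equation unit ≐ unit.
Clash: constants char and nat differ; no unifier exists.

FAIL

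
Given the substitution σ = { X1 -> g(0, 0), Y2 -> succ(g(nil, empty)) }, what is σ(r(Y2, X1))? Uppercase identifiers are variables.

Replace each occurrence of X1 with g(0, 0).
Replace each occurrence of Y2 with succ(g(nil, empty)).
Result: r(succ(g(nil, empty)), g(0, 0)).

r(succ(g(nil, empty)), g(0, 0))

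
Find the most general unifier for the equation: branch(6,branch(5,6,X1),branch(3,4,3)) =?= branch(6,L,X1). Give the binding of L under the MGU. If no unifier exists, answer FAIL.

branch(5,6,branch(3,4,3))

Decompose branch/3: 6 =?= 6,  branch(5,6,X1) =?= L,  branch(3,4,3) =?= X1.
Delete trivial equation 6 =?= 6.
Bind L := branch(5,6,X1); no other remaining equation mentions L.
Bind X1 := branch(3,4,3). Substituting into the earlier binding gives L := branch(5,6,branch(3,4,3)).
MGU = { L -> branch(5,6,branch(3,4,3)), X1 -> branch(3,4,3) }, so L -> branch(5,6,branch(3,4,3)).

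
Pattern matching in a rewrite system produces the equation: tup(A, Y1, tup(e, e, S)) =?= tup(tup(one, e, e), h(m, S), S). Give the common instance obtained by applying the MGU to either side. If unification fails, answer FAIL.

FAIL

Decompose tup/3: A =?= tup(one, e, e),  Y1 =?= h(m, S),  tup(e, e, S) =?= S.
Bind A := tup(one, e, e); no other remaining equation mentions A.
Bind Y1 := h(m, S); no other remaining equation mentions Y1.
Occurs check fails: S occurs in tup(e, e, S); the equation S =?= tup(e, e, S) has no finite solution.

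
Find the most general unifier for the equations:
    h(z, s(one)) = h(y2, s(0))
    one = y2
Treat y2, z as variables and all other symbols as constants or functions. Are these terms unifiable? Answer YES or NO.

NO

Decompose h/2: z = y2,  s(one) = s(0).
Bind z := y2; no other remaining equation mentions z.
Decompose s/1: one = 0.
Clash: constants one and 0 differ; no unifier exists.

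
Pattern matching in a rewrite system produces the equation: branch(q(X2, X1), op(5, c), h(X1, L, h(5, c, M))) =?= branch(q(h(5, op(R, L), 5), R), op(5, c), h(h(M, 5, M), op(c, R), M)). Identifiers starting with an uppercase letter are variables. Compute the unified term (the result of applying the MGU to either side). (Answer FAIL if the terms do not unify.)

Decompose branch/3: q(X2, X1) =?= q(h(5, op(R, L), 5), R),  op(5, c) =?= op(5, c),  h(X1, L, h(5, c, M)) =?= h(h(M, 5, M), op(c, R), M).
Decompose q/2: X2 =?= h(5, op(R, L), 5),  X1 =?= R.
Bind X2 := h(5, op(R, L), 5); no other remaining equation mentions X2.
Bind X1 := R; substituting into the one remaining equation that mentions X1 gives: h(R, L, h(5, c, M)) =?= h(h(M, 5, M), op(c, R), M).
Delete trivial equation op(5, c) =?= op(5, c).
Decompose h/3: R =?= h(M, 5, M),  L =?= op(c, R),  h(5, c, M) =?= M.
Bind R := h(M, 5, M); substituting into the one remaining equation that mentions R gives: L =?= op(c, h(M, 5, M)). Substituting into the earlier bindings gives X2 := h(5, op(h(M, 5, M), L), 5), X1 := h(M, 5, M).
Bind L := op(c, h(M, 5, M)); no other remaining equation mentions L. Substituting into the earlier binding gives X2 := h(5, op(h(M, 5, M), op(c, h(M, 5, M))), 5).
Occurs check fails: M occurs in h(5, c, M); the equation M =?= h(5, c, M) has no finite solution.

FAIL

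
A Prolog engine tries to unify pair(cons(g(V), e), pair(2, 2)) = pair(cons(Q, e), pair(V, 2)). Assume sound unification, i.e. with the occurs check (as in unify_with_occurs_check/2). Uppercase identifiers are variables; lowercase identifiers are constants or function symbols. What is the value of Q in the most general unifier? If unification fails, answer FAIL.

Decompose pair/2: cons(g(V), e) = cons(Q, e),  pair(2, 2) = pair(V, 2).
Decompose cons/2: g(V) = Q,  e = e.
Bind Q := g(V); no other remaining equation mentions Q.
Delete trivial equation e = e.
Decompose pair/2: 2 = V,  2 = 2.
Bind V := 2; no other remaining equation mentions V. Substituting into the earlier binding gives Q := g(2).
Delete trivial equation 2 = 2.
MGU = { Q = g(2), V = 2 }, so Q = g(2).

g(2)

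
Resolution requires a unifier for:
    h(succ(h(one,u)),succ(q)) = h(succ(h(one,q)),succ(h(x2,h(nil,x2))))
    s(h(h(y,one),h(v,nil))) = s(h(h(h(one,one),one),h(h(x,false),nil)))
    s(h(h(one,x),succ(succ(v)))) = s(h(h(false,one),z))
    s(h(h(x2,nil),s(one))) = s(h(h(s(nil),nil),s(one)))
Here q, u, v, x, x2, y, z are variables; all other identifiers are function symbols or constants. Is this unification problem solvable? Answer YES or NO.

NO

Decompose h/2: succ(h(one,u)) = succ(h(one,q)),  succ(q) = succ(h(x2,h(nil,x2))).
Decompose succ/1: h(one,u) = h(one,q).
Decompose h/2: one = one,  u = q.
Delete trivial equation one = one.
Bind u := q; no other remaining equation mentions u.
Decompose succ/1: q = h(x2,h(nil,x2)).
Bind q := h(x2,h(nil,x2)); no other remaining equation mentions q. Substituting into the earlier binding gives u := h(x2,h(nil,x2)).
Decompose s/1: h(h(y,one),h(v,nil)) = h(h(h(one,one),one),h(h(x,false),nil)).
Decompose h/2: h(y,one) = h(h(one,one),one),  h(v,nil) = h(h(x,false),nil).
Decompose h/2: y = h(one,one),  one = one.
Bind y := h(one,one); no other remaining equation mentions y.
Delete trivial equation one = one.
Decompose h/2: v = h(x,false),  nil = nil.
Bind v := h(x,false); substituting into the one remaining equation that mentions v gives: s(h(h(one,x),succ(succ(h(x,false))))) = s(h(h(false,one),z)).
Delete trivial equation nil = nil.
Decompose s/1: h(h(one,x),succ(succ(h(x,false)))) = h(h(false,one),z).
Decompose h/2: h(one,x) = h(false,one),  succ(succ(h(x,false))) = z.
Decompose h/2: one = false,  x = one.
Clash: constants one and false differ; no unifier exists.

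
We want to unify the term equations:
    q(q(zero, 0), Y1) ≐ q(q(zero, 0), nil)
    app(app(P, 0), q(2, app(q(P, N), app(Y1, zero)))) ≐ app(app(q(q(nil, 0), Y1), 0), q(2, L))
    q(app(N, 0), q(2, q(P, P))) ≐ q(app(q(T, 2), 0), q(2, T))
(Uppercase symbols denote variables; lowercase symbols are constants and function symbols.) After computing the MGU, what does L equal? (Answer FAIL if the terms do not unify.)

Decompose q/2: q(zero, 0) ≐ q(zero, 0),  Y1 ≐ nil.
Delete trivial equation q(zero, 0) ≐ q(zero, 0).
Bind Y1 := nil; substituting into the one remaining equation that mentions Y1 gives: app(app(P, 0), q(2, app(q(P, N), app(nil, zero)))) ≐ app(app(q(q(nil, 0), nil), 0), q(2, L)).
Decompose app/2: app(P, 0) ≐ app(q(q(nil, 0), nil), 0),  q(2, app(q(P, N), app(nil, zero))) ≐ q(2, L).
Decompose app/2: P ≐ q(q(nil, 0), nil),  0 ≐ 0.
Bind P := q(q(nil, 0), nil); substituting into the 2 remaining equations that mention P gives: q(2, app(q(q(q(nil, 0), nil), N), app(nil, zero))) ≐ q(2, L),  q(app(N, 0), q(2, q(q(q(nil, 0), nil), q(q(nil, 0), nil)))) ≐ q(app(q(T, 2), 0), q(2, T)).
Delete trivial equation 0 ≐ 0.
Decompose q/2: 2 ≐ 2,  app(q(q(q(nil, 0), nil), N), app(nil, zero)) ≐ L.
Delete trivial equation 2 ≐ 2.
Bind L := app(q(q(q(nil, 0), nil), N), app(nil, zero)); no other remaining equation mentions L.
Decompose q/2: app(N, 0) ≐ app(q(T, 2), 0),  q(2, q(q(q(nil, 0), nil), q(q(nil, 0), nil))) ≐ q(2, T).
Decompose app/2: N ≐ q(T, 2),  0 ≐ 0.
Bind N := q(T, 2); no other remaining equation mentions N. Substituting into the earlier binding gives L := app(q(q(q(nil, 0), nil), q(T, 2)), app(nil, zero)).
Delete trivial equation 0 ≐ 0.
Decompose q/2: 2 ≐ 2,  q(q(q(nil, 0), nil), q(q(nil, 0), nil)) ≐ T.
Delete trivial equation 2 ≐ 2.
Bind T := q(q(q(nil, 0), nil), q(q(nil, 0), nil)). Substituting into the earlier bindings gives L := app(q(q(q(nil, 0), nil), q(q(q(q(nil, 0), nil), q(q(nil, 0), nil)), 2)), app(nil, zero)), N := q(q(q(q(nil, 0), nil), q(q(nil, 0), nil)), 2).
MGU = { Y1 := nil, P := q(q(nil, 0), nil), L := app(q(q(q(nil, 0), nil), q(q(q(q(nil, 0), nil), q(q(nil, 0), nil)), 2)), app(nil, zero)), N := q(q(q(q(nil, 0), nil), q(q(nil, 0), nil)), 2), T := q(q(q(nil, 0), nil), q(q(nil, 0), nil)) }, so L := app(q(q(q(nil, 0), nil), q(q(q(q(nil, 0), nil), q(q(nil, 0), nil)), 2)), app(nil, zero)).

app(q(q(q(nil, 0), nil), q(q(q(q(nil, 0), nil), q(q(nil, 0), nil)), 2)), app(nil, zero))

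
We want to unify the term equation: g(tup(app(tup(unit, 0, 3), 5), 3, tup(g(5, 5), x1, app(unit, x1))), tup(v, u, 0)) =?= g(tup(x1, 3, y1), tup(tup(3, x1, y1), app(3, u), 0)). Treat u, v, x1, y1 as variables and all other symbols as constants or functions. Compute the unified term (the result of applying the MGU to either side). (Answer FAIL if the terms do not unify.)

Decompose g/2: tup(app(tup(unit, 0, 3), 5), 3, tup(g(5, 5), x1, app(unit, x1))) =?= tup(x1, 3, y1),  tup(v, u, 0) =?= tup(tup(3, x1, y1), app(3, u), 0).
Decompose tup/3: app(tup(unit, 0, 3), 5) =?= x1,  3 =?= 3,  tup(g(5, 5), x1, app(unit, x1)) =?= y1.
Bind x1 := app(tup(unit, 0, 3), 5); substituting into the 2 remaining equations that mention x1 gives: tup(g(5, 5), app(tup(unit, 0, 3), 5), app(unit, app(tup(unit, 0, 3), 5))) =?= y1,  tup(v, u, 0) =?= tup(tup(3, app(tup(unit, 0, 3), 5), y1), app(3, u), 0).
Delete trivial equation 3 =?= 3.
Bind y1 := tup(g(5, 5), app(tup(unit, 0, 3), 5), app(unit, app(tup(unit, 0, 3), 5))); substituting into the remaining equation gives: tup(v, u, 0) =?= tup(tup(3, app(tup(unit, 0, 3), 5), tup(g(5, 5), app(tup(unit, 0, 3), 5), app(unit, app(tup(unit, 0, 3), 5)))), app(3, u), 0).
Decompose tup/3: v =?= tup(3, app(tup(unit, 0, 3), 5), tup(g(5, 5), app(tup(unit, 0, 3), 5), app(unit, app(tup(unit, 0, 3), 5)))),  u =?= app(3, u),  0 =?= 0.
Bind v := tup(3, app(tup(unit, 0, 3), 5), tup(g(5, 5), app(tup(unit, 0, 3), 5), app(unit, app(tup(unit, 0, 3), 5)))); no other remaining equation mentions v.
Occurs check fails: u occurs in app(3, u); the equation u =?= app(3, u) has no finite solution.

FAIL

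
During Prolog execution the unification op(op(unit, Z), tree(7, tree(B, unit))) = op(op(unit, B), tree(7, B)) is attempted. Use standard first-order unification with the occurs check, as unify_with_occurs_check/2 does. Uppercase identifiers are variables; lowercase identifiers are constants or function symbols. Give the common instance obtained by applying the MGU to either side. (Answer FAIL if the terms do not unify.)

FAIL

Decompose op/2: op(unit, Z) = op(unit, B),  tree(7, tree(B, unit)) = tree(7, B).
Decompose op/2: unit = unit,  Z = B.
Delete trivial equation unit = unit.
Bind Z := B; no other remaining equation mentions Z.
Decompose tree/2: 7 = 7,  tree(B, unit) = B.
Delete trivial equation 7 = 7.
Occurs check fails: B occurs in tree(B, unit); the equation B = tree(B, unit) has no finite solution.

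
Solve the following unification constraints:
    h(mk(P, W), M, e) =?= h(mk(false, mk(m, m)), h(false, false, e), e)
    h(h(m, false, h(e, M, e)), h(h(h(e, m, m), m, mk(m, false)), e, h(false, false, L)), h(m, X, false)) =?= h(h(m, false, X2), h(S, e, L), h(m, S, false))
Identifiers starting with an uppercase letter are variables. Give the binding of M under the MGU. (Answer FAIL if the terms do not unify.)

FAIL

Decompose h/3: mk(P, W) =?= mk(false, mk(m, m)),  M =?= h(false, false, e),  e =?= e.
Decompose mk/2: P =?= false,  W =?= mk(m, m).
Bind P := false; no other remaining equation mentions P.
Bind W := mk(m, m); no other remaining equation mentions W.
Bind M := h(false, false, e); substituting into the one remaining equation that mentions M gives: h(h(m, false, h(e, h(false, false, e), e)), h(h(h(e, m, m), m, mk(m, false)), e, h(false, false, L)), h(m, X, false)) =?= h(h(m, false, X2), h(S, e, L), h(m, S, false)).
Delete trivial equation e =?= e.
Decompose h/3: h(m, false, h(e, h(false, false, e), e)) =?= h(m, false, X2),  h(h(h(e, m, m), m, mk(m, false)), e, h(false, false, L)) =?= h(S, e, L),  h(m, X, false) =?= h(m, S, false).
Decompose h/3: m =?= m,  false =?= false,  h(e, h(false, false, e), e) =?= X2.
Delete trivial equation m =?= m.
Delete trivial equation false =?= false.
Bind X2 := h(e, h(false, false, e), e); no other remaining equation mentions X2.
Decompose h/3: h(h(e, m, m), m, mk(m, false)) =?= S,  e =?= e,  h(false, false, L) =?= L.
Bind S := h(h(e, m, m), m, mk(m, false)); substituting into the one remaining equation that mentions S gives: h(m, X, false) =?= h(m, h(h(e, m, m), m, mk(m, false)), false).
Delete trivial equation e =?= e.
Occurs check fails: L occurs in h(false, false, L); the equation L =?= h(false, false, L) has no finite solution.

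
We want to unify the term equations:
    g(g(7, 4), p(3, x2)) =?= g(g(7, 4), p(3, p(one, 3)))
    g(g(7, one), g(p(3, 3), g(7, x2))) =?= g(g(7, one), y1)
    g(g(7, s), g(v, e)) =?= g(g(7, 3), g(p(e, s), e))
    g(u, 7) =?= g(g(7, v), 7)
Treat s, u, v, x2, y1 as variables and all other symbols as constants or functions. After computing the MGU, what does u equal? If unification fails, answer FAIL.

Decompose g/2: g(7, 4) =?= g(7, 4),  p(3, x2) =?= p(3, p(one, 3)).
Delete trivial equation g(7, 4) =?= g(7, 4).
Decompose p/2: 3 =?= 3,  x2 =?= p(one, 3).
Delete trivial equation 3 =?= 3.
Bind x2 := p(one, 3); substituting into the one remaining equation that mentions x2 gives: g(g(7, one), g(p(3, 3), g(7, p(one, 3)))) =?= g(g(7, one), y1).
Decompose g/2: g(7, one) =?= g(7, one),  g(p(3, 3), g(7, p(one, 3))) =?= y1.
Delete trivial equation g(7, one) =?= g(7, one).
Bind y1 := g(p(3, 3), g(7, p(one, 3))); no other remaining equation mentions y1.
Decompose g/2: g(7, s) =?= g(7, 3),  g(v, e) =?= g(p(e, s), e).
Decompose g/2: 7 =?= 7,  s =?= 3.
Delete trivial equation 7 =?= 7.
Bind s := 3; substituting into the one remaining equation that mentions s gives: g(v, e) =?= g(p(e, 3), e).
Decompose g/2: v =?= p(e, 3),  e =?= e.
Bind v := p(e, 3); substituting into the one remaining equation that mentions v gives: g(u, 7) =?= g(g(7, p(e, 3)), 7).
Delete trivial equation e =?= e.
Decompose g/2: u =?= g(7, p(e, 3)),  7 =?= 7.
Bind u := g(7, p(e, 3)); no other remaining equation mentions u.
Delete trivial equation 7 =?= 7.
MGU = { x2 := p(one, 3), y1 := g(p(3, 3), g(7, p(one, 3))), s := 3, v := p(e, 3), u := g(7, p(e, 3)) }, so u := g(7, p(e, 3)).

g(7, p(e, 3))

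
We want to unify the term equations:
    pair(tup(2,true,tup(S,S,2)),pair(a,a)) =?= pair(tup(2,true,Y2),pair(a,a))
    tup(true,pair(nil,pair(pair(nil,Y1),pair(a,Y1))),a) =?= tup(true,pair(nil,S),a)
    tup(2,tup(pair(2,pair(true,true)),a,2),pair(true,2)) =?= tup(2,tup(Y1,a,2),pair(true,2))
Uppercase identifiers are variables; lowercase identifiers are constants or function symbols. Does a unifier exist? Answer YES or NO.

YES

Decompose pair/2: tup(2,true,tup(S,S,2)) =?= tup(2,true,Y2),  pair(a,a) =?= pair(a,a).
Decompose tup/3: 2 =?= 2,  true =?= true,  tup(S,S,2) =?= Y2.
Delete trivial equation 2 =?= 2.
Delete trivial equation true =?= true.
Bind Y2 := tup(S,S,2); no other remaining equation mentions Y2.
Delete trivial equation pair(a,a) =?= pair(a,a).
Decompose tup/3: true =?= true,  pair(nil,pair(pair(nil,Y1),pair(a,Y1))) =?= pair(nil,S),  a =?= a.
Delete trivial equation true =?= true.
Decompose pair/2: nil =?= nil,  pair(pair(nil,Y1),pair(a,Y1)) =?= S.
Delete trivial equation nil =?= nil.
Bind S := pair(pair(nil,Y1),pair(a,Y1)); no other remaining equation mentions S. Substituting into the earlier binding gives Y2 := tup(pair(pair(nil,Y1),pair(a,Y1)),pair(pair(nil,Y1),pair(a,Y1)),2).
Delete trivial equation a =?= a.
Decompose tup/3: 2 =?= 2,  tup(pair(2,pair(true,true)),a,2) =?= tup(Y1,a,2),  pair(true,2) =?= pair(true,2).
Delete trivial equation 2 =?= 2.
Decompose tup/3: pair(2,pair(true,true)) =?= Y1,  a =?= a,  2 =?= 2.
Bind Y1 := pair(2,pair(true,true)); no other remaining equation mentions Y1. Substituting into the earlier bindings gives Y2 := tup(pair(pair(nil,pair(2,pair(true,true))),pair(a,pair(2,pair(true,true)))),pair(pair(nil,pair(2,pair(true,true))),pair(a,pair(2,pair(true,true)))),2), S := pair(pair(nil,pair(2,pair(true,true))),pair(a,pair(2,pair(true,true)))).
Delete trivial equation a =?= a.
Delete trivial equation 2 =?= 2.
Delete trivial equation pair(true,2) =?= pair(true,2).
No equations remain and no clash or occurs-check failure arose, so a unifier exists.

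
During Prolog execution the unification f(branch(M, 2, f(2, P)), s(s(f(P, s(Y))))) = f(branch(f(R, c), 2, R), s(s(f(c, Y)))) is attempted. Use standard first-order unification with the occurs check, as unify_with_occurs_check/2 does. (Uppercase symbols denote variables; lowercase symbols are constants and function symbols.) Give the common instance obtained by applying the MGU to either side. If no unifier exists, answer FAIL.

Decompose f/2: branch(M, 2, f(2, P)) = branch(f(R, c), 2, R),  s(s(f(P, s(Y)))) = s(s(f(c, Y))).
Decompose branch/3: M = f(R, c),  2 = 2,  f(2, P) = R.
Bind M := f(R, c); no other remaining equation mentions M.
Delete trivial equation 2 = 2.
Bind R := f(2, P); no other remaining equation mentions R. Substituting into the earlier binding gives M := f(f(2, P), c).
Decompose s/1: s(f(P, s(Y))) = s(f(c, Y)).
Decompose s/1: f(P, s(Y)) = f(c, Y).
Decompose f/2: P = c,  s(Y) = Y.
Bind P := c; no other remaining equation mentions P. Substituting into the earlier bindings gives M := f(f(2, c), c), R := f(2, c).
Occurs check fails: Y occurs in s(Y); the equation Y = s(Y) has no finite solution.

FAIL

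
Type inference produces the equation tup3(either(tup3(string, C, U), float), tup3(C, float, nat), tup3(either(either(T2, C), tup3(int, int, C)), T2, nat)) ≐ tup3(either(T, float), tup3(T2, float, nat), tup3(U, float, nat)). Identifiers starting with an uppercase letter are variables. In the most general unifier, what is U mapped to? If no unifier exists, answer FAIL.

Decompose tup3/3: either(tup3(string, C, U), float) ≐ either(T, float),  tup3(C, float, nat) ≐ tup3(T2, float, nat),  tup3(either(either(T2, C), tup3(int, int, C)), T2, nat) ≐ tup3(U, float, nat).
Decompose either/2: tup3(string, C, U) ≐ T,  float ≐ float.
Bind T := tup3(string, C, U); no other remaining equation mentions T.
Delete trivial equation float ≐ float.
Decompose tup3/3: C ≐ T2,  float ≐ float,  nat ≐ nat.
Bind C := T2; substituting into the one remaining equation that mentions C gives: tup3(either(either(T2, T2), tup3(int, int, T2)), T2, nat) ≐ tup3(U, float, nat). Substituting into the earlier binding gives T := tup3(string, T2, U).
Delete trivial equation float ≐ float.
Delete trivial equation nat ≐ nat.
Decompose tup3/3: either(either(T2, T2), tup3(int, int, T2)) ≐ U,  T2 ≐ float,  nat ≐ nat.
Bind U := either(either(T2, T2), tup3(int, int, T2)); no other remaining equation mentions U. Substituting into the earlier binding gives T := tup3(string, T2, either(either(T2, T2), tup3(int, int, T2))).
Bind T2 := float; no other remaining equation mentions T2. Substituting into the earlier bindings gives T := tup3(string, float, either(either(float, float), tup3(int, int, float))), C := float, U := either(either(float, float), tup3(int, int, float)).
Delete trivial equation nat ≐ nat.
MGU = { T ↦ tup3(string, float, either(either(float, float), tup3(int, int, float))), C ↦ float, U ↦ either(either(float, float), tup3(int, int, float)), T2 ↦ float }, so U ↦ either(either(float, float), tup3(int, int, float)).

either(either(float, float), tup3(int, int, float))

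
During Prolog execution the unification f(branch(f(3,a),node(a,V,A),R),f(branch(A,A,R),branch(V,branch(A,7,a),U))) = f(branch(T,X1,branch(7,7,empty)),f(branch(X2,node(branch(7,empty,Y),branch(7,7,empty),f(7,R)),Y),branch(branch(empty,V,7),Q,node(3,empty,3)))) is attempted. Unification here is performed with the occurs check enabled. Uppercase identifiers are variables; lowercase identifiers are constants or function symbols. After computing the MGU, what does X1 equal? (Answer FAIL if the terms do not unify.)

FAIL

Decompose f/2: branch(f(3,a),node(a,V,A),R) = branch(T,X1,branch(7,7,empty)),  f(branch(A,A,R),branch(V,branch(A,7,a),U)) = f(branch(X2,node(branch(7,empty,Y),branch(7,7,empty),f(7,R)),Y),branch(branch(empty,V,7),Q,node(3,empty,3))).
Decompose branch/3: f(3,a) = T,  node(a,V,A) = X1,  R = branch(7,7,empty).
Bind T := f(3,a); no other remaining equation mentions T.
Bind X1 := node(a,V,A); no other remaining equation mentions X1.
Bind R := branch(7,7,empty); substituting into the remaining equation gives: f(branch(A,A,branch(7,7,empty)),branch(V,branch(A,7,a),U)) = f(branch(X2,node(branch(7,empty,Y),branch(7,7,empty),f(7,branch(7,7,empty))),Y),branch(branch(empty,V,7),Q,node(3,empty,3))).
Decompose f/2: branch(A,A,branch(7,7,empty)) = branch(X2,node(branch(7,empty,Y),branch(7,7,empty),f(7,branch(7,7,empty))),Y),  branch(V,branch(A,7,a),U) = branch(branch(empty,V,7),Q,node(3,empty,3)).
Decompose branch/3: A = X2,  A = node(branch(7,empty,Y),branch(7,7,empty),f(7,branch(7,7,empty))),  branch(7,7,empty) = Y.
Bind A := X2; substituting into the 2 remaining equations that mention A gives: X2 = node(branch(7,empty,Y),branch(7,7,empty),f(7,branch(7,7,empty))),  branch(V,branch(X2,7,a),U) = branch(branch(empty,V,7),Q,node(3,empty,3)). Substituting into the earlier binding gives X1 := node(a,V,X2).
Bind X2 := node(branch(7,empty,Y),branch(7,7,empty),f(7,branch(7,7,empty))); substituting into the one remaining equation that mentions X2 gives: branch(V,branch(node(branch(7,empty,Y),branch(7,7,empty),f(7,branch(7,7,empty))),7,a),U) = branch(branch(empty,V,7),Q,node(3,empty,3)). Substituting into the earlier bindings gives X1 := node(a,V,node(branch(7,empty,Y),branch(7,7,empty),f(7,branch(7,7,empty)))), A := node(branch(7,empty,Y),branch(7,7,empty),f(7,branch(7,7,empty))).
Bind Y := branch(7,7,empty); substituting into the remaining equation gives: branch(V,branch(node(branch(7,empty,branch(7,7,empty)),branch(7,7,empty),f(7,branch(7,7,empty))),7,a),U) = branch(branch(empty,V,7),Q,node(3,empty,3)). Substituting into the earlier bindings gives X1 := node(a,V,node(branch(7,empty,branch(7,7,empty)),branch(7,7,empty),f(7,branch(7,7,empty)))), A := node(branch(7,empty,branch(7,7,empty)),branch(7,7,empty),f(7,branch(7,7,empty))), X2 := node(branch(7,empty,branch(7,7,empty)),branch(7,7,empty),f(7,branch(7,7,empty))).
Decompose branch/3: V = branch(empty,V,7),  branch(node(branch(7,empty,branch(7,7,empty)),branch(7,7,empty),f(7,branch(7,7,empty))),7,a) = Q,  U = node(3,empty,3).
Occurs check fails: V occurs in branch(empty,V,7); the equation V = branch(empty,V,7) has no finite solution.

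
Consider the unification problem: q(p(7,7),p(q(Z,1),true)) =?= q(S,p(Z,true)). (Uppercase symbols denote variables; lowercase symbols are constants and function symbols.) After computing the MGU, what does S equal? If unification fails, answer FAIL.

FAIL

Decompose q/2: p(7,7) =?= S,  p(q(Z,1),true) =?= p(Z,true).
Bind S := p(7,7); no other remaining equation mentions S.
Decompose p/2: q(Z,1) =?= Z,  true =?= true.
Occurs check fails: Z occurs in q(Z,1); the equation Z =?= q(Z,1) has no finite solution.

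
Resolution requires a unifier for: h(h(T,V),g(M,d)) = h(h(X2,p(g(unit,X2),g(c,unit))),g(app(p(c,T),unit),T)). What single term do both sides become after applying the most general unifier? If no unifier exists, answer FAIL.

Decompose h/2: h(T,V) = h(X2,p(g(unit,X2),g(c,unit))),  g(M,d) = g(app(p(c,T),unit),T).
Decompose h/2: T = X2,  V = p(g(unit,X2),g(c,unit)).
Bind T := X2; substituting into the one remaining equation that mentions T gives: g(M,d) = g(app(p(c,X2),unit),X2).
Bind V := p(g(unit,X2),g(c,unit)); no other remaining equation mentions V.
Decompose g/2: M = app(p(c,X2),unit),  d = X2.
Bind M := app(p(c,X2),unit); no other remaining equation mentions M.
Bind X2 := d. Substituting into the earlier bindings gives T := d, V := p(g(unit,d),g(c,unit)), M := app(p(c,d),unit).
Applying the MGU to either side gives h(h(d,p(g(unit,d),g(c,unit))),g(app(p(c,d),unit),d)).

h(h(d,p(g(unit,d),g(c,unit))),g(app(p(c,d),unit),d))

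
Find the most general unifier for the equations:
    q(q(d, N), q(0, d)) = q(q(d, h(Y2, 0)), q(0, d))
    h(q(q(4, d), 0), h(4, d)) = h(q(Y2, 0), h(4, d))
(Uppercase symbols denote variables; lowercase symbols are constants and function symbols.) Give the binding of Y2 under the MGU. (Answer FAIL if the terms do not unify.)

Decompose q/2: q(d, N) = q(d, h(Y2, 0)),  q(0, d) = q(0, d).
Decompose q/2: d = d,  N = h(Y2, 0).
Delete trivial equation d = d.
Bind N := h(Y2, 0); no other remaining equation mentions N.
Delete trivial equation q(0, d) = q(0, d).
Decompose h/2: q(q(4, d), 0) = q(Y2, 0),  h(4, d) = h(4, d).
Decompose q/2: q(4, d) = Y2,  0 = 0.
Bind Y2 := q(4, d); no other remaining equation mentions Y2. Substituting into the earlier binding gives N := h(q(4, d), 0).
Delete trivial equation 0 = 0.
Delete trivial equation h(4, d) = h(4, d).
MGU = { N -> h(q(4, d), 0), Y2 -> q(4, d) }, so Y2 -> q(4, d).

q(4, d)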